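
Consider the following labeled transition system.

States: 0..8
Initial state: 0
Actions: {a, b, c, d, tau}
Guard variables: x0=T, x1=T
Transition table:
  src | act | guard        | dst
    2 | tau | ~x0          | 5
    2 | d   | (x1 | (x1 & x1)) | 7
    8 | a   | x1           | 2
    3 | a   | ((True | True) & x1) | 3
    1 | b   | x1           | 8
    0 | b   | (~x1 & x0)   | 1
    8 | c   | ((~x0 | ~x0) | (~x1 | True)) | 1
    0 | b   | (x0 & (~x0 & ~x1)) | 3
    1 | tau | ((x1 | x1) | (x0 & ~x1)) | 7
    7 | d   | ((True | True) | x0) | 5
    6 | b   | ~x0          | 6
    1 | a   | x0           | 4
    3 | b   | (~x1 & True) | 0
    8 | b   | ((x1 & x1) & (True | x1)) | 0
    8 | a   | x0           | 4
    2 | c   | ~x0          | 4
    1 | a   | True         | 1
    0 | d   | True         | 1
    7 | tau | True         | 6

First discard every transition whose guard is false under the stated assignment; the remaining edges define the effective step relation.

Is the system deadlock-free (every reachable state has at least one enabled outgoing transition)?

Answer: DEADLOCK at state 4

Trace:
Reach set: {0,1,2,4,5,6,7,8}
  0: d→1  [1 exit(s)]
  1: a→1  a→4  b→8  tau→7  [4 exit(s)]
  2: d→7  [1 exit(s)]
  4: ∅  [STUCK]
  5: ∅  [STUCK]
  6: ∅  [STUCK]
  7: d→5  tau→6  [2 exit(s)]
  8: a→2  a→4  b→0  c→1  [4 exit(s)]
trace reaching 4: d·a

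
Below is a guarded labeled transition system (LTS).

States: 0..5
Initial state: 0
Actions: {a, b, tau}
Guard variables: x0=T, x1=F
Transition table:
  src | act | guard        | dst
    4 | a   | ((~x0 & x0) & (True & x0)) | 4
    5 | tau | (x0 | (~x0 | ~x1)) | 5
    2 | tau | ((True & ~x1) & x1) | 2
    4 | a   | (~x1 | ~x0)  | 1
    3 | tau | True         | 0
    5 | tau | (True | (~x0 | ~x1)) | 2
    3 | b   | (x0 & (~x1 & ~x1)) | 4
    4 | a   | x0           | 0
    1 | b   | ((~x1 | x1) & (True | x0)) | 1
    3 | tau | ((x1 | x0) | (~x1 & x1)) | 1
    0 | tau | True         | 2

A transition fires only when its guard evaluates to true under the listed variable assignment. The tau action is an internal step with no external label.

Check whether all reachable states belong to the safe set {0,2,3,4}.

Answer: INVARIANT HOLDS

Analysis:
Safe = {0,2,3,4}
R = {0,2}
  0: safe
  2: safe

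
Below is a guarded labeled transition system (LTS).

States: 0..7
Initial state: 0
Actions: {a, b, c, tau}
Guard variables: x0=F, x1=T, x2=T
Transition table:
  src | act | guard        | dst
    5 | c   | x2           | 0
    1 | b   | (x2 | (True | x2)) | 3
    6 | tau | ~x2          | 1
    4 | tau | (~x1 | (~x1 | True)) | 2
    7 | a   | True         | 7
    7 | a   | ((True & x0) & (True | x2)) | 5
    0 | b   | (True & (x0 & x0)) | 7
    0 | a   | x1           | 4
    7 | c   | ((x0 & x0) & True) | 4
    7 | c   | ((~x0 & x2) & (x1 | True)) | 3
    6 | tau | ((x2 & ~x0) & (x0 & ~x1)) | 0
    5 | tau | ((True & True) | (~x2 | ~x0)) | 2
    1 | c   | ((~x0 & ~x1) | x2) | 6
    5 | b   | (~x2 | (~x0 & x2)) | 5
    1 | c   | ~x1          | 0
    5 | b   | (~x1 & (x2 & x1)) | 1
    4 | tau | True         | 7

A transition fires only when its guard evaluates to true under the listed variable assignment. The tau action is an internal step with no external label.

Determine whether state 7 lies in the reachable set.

After dropping false guards: 10 live edges.
depth 0: {0}
depth 1: {4}  total {0,4}
depth 2: {2,7}  total {0,2,4,7}
depth 3: {3}  total {0,2,3,4,7}
Reachable = {0,2,3,4,7}
trace reaching 7: a·tau

Answer: REACHABLE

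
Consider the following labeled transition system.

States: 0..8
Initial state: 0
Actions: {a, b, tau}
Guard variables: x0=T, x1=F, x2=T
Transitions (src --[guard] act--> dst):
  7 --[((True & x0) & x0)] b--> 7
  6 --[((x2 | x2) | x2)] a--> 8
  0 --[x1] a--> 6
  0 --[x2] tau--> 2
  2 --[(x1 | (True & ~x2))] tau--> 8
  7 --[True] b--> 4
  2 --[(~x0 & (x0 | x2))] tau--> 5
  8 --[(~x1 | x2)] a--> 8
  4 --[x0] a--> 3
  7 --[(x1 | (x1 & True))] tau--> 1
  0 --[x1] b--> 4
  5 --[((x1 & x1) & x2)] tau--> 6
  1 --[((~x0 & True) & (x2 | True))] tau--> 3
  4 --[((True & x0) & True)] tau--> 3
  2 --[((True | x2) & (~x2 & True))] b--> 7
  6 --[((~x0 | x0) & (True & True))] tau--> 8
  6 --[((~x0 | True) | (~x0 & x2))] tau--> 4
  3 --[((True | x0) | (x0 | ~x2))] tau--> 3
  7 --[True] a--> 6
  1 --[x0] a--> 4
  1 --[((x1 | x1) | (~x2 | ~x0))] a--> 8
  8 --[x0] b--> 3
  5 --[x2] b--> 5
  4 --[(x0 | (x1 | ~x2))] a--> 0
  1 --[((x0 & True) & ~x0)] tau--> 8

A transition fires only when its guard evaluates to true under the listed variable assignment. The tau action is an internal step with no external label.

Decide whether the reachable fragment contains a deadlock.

Answer: DEADLOCK at state 2

Analysis:
Reach set: {0,2}
  0: tau→2  [deg 1]
  2: ∅  [no exit]
Path to 2: tau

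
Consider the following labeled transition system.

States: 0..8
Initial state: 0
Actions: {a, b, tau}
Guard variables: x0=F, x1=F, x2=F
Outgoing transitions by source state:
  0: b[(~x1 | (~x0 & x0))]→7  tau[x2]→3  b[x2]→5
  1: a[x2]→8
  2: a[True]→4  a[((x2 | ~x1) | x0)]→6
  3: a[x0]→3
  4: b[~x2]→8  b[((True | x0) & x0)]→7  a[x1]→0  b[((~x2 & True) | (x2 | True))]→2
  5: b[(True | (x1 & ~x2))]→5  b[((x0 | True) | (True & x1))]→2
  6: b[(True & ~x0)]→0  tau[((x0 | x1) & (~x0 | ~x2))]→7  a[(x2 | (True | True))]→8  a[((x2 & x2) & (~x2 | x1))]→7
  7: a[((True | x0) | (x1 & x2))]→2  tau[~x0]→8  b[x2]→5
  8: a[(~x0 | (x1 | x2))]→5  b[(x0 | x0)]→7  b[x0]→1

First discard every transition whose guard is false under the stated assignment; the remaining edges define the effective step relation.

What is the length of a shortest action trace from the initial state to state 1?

Answer: UNREACHABLE

Analysis:
BFS to 1:
  depth 0: {0}
  depth 1: {7}
  depth 2: {2,8}
  depth 3: {4,5,6}
1 never appears.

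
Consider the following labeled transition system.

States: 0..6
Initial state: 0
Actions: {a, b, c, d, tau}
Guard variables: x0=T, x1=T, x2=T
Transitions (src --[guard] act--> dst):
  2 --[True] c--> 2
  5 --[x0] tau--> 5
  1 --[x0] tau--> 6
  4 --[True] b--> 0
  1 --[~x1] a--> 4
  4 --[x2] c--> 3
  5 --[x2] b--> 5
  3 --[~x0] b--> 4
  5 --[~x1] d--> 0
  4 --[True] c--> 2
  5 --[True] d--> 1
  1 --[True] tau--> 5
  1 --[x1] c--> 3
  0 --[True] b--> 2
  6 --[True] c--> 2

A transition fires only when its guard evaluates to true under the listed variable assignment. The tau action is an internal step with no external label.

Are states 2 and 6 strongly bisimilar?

Answer: BISIMILAR

Working:
Bisimulation quotient by refinement:
  π0 = {{0,1,2,3,4,5,6}}
  π1 = {{0},{1},{2,6},{3},{4},{5}}
6 equivalence class(es) (converged in 2)
2∈{2,6}, 6∈{2,6}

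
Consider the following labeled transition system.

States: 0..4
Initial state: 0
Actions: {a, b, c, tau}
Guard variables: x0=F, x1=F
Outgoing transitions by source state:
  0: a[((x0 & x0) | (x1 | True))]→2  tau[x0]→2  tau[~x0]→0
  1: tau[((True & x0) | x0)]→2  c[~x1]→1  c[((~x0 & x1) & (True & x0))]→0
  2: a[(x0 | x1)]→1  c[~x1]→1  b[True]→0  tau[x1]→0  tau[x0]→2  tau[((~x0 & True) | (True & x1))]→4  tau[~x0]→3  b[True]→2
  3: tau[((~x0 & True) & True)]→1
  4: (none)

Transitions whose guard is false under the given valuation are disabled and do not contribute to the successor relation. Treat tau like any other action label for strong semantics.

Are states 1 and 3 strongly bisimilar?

Answer: NOT BISIMILAR

Trace:
Bisimulation quotient by refinement:
  P[0] = {{0,1,2,3,4}}
  P[1] = {{0},{1},{2},{3},{4}}
5 equivalence class(es) (converged in 2)
1∈{1}, 3∈{3}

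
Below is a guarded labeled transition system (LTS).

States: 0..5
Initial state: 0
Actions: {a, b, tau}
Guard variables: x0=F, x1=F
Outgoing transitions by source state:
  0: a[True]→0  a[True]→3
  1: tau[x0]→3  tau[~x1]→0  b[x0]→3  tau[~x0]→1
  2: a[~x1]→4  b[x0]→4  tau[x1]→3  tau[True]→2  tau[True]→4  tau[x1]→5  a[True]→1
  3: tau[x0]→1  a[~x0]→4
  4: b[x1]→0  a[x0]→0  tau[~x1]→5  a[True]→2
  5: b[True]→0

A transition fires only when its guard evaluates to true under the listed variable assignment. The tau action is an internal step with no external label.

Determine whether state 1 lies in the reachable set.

Guard filter leaves 12 enabled edge(s).
depth 0: {0}
depth 1: {3}  total {0,3}
depth 2: {4}  total {0,3,4}
depth 3: {2,5}  total {0,2,3,4,5}
depth 4: {1}  total {0,1,2,3,4,5}
Reach set: {0,1,2,3,4,5}
Path to 1: a·a·a·a

Answer: REACHABLE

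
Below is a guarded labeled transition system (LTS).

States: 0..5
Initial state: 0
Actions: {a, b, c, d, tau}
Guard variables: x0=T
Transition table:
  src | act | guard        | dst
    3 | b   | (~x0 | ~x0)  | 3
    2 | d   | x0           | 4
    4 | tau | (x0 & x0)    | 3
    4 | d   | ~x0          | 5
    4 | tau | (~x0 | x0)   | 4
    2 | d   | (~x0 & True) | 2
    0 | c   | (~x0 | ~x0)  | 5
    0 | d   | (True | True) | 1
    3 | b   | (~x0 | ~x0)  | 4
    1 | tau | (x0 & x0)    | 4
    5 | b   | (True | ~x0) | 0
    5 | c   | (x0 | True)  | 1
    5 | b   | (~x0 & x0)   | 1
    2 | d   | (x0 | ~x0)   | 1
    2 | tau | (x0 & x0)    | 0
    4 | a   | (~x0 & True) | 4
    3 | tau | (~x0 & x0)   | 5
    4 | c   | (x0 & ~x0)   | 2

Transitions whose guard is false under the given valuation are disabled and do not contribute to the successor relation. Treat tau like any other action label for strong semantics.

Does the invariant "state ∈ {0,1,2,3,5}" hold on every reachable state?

Inv-set: {0,1,2,3,5}
Reach set: {0,1,3,4}
  0: ✓
  1: ✓
  3: ✓
  4: VIOLATES
reach 4 via d·tau — violates

Answer: INVARIANT VIOLATED at state 4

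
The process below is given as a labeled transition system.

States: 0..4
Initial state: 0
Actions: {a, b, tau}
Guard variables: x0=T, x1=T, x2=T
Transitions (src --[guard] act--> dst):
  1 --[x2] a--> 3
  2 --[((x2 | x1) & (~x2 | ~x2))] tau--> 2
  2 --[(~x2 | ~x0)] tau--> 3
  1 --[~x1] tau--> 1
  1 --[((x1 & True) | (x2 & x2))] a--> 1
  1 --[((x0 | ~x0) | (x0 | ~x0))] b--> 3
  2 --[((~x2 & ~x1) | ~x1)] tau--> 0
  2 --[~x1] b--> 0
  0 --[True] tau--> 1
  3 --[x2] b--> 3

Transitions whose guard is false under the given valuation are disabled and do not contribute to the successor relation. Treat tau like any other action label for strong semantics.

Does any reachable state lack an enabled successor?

R = {0,1,3}
  0: tau→1  [1 out]
  1: a→1  a→3  b→3  [3 out]
  3: b→3  [1 out]

Answer: DEADLOCK-FREE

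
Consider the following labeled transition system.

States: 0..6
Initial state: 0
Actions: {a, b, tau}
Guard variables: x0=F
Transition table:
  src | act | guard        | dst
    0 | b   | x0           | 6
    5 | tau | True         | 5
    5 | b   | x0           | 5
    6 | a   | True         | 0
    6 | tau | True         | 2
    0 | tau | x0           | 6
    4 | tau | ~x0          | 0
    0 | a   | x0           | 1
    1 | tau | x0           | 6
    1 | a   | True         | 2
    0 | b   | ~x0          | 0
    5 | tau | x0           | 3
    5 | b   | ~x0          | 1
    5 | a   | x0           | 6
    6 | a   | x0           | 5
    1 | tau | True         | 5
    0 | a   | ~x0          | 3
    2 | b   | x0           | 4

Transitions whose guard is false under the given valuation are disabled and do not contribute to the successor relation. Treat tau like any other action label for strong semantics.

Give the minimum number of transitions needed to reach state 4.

Layered search for 4:
  depth 0: {0}
  depth 1: {3}
4 never appears.

Answer: UNREACHABLE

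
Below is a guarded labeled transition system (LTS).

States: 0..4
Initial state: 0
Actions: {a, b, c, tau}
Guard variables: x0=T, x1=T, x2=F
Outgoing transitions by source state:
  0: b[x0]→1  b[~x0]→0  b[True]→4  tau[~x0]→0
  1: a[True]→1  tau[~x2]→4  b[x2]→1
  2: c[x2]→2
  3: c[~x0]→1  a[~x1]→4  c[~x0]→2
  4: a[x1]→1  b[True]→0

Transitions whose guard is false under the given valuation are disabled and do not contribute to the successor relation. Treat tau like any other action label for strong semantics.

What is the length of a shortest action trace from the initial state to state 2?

Answer: UNREACHABLE

Trace:
Layered search for 2:
  Layer 0: {0}
  Layer 1: {1,4}
2 never appears.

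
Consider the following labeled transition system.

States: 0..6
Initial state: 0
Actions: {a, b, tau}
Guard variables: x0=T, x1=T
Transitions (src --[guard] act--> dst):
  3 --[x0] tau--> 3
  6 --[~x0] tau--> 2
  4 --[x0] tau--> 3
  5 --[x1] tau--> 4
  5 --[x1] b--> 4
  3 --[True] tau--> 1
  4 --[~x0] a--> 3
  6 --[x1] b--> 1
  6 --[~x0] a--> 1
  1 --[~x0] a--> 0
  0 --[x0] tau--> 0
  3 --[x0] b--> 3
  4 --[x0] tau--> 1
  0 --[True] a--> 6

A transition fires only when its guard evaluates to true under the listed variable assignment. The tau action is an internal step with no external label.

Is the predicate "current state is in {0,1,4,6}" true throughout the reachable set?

Answer: INVARIANT HOLDS

Trace:
Allowed set {0,1,4,6}
R = {0,1,6}
  0: safe
  1: safe
  6: safe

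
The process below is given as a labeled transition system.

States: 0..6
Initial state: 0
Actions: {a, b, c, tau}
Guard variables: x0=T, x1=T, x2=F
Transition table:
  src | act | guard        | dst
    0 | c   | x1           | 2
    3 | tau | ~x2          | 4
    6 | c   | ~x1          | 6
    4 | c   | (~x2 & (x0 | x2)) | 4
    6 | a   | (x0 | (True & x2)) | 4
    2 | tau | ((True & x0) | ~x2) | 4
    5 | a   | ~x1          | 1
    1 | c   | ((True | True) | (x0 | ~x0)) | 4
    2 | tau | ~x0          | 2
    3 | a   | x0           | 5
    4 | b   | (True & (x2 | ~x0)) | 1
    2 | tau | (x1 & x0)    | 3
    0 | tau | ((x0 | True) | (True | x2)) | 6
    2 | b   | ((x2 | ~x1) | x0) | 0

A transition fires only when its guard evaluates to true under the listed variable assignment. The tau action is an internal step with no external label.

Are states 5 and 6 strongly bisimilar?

Answer: NOT BISIMILAR

Trace:
Compute ~ classes (split until stable):
  π0 = {{0,1,2,3,4,5,6}}
  π1 = {{0},{1,4},{2},{3},{5},{6}}
6 equivalence class(es) (converged in 2)
class of 5: {5}; class of 6: {6}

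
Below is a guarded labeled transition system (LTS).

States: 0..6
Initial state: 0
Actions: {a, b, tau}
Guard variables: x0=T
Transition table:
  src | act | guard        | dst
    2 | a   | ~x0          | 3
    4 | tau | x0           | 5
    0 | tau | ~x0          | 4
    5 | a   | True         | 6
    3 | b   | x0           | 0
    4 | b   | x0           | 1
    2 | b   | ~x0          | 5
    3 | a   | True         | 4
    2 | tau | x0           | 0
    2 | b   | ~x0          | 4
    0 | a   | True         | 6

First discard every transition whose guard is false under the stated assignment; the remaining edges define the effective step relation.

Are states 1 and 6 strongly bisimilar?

Answer: BISIMILAR

Working:
Bisimulation quotient by refinement:
  π0 = {{0,1,2,3,4,5,6}}
  π1 = {{0,5},{1,6},{2},{3},{4}}
stable after 2 split(s): 5 block(s)
[1]={1,6}  [6]={1,6}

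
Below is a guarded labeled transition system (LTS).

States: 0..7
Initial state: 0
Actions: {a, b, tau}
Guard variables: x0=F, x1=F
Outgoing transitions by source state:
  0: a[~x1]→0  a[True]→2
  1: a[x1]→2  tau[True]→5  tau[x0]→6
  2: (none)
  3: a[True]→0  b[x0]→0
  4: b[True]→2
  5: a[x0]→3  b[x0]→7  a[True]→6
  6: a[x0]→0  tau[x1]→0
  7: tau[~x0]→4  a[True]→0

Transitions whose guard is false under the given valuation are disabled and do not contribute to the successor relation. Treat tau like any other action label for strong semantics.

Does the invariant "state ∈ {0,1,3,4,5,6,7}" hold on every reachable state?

Allowed set {0,1,3,4,5,6,7}
Reachable = {0,2}
  0: ✓
  2: outside
witness against invariant: a → 2

Answer: INVARIANT VIOLATED at state 2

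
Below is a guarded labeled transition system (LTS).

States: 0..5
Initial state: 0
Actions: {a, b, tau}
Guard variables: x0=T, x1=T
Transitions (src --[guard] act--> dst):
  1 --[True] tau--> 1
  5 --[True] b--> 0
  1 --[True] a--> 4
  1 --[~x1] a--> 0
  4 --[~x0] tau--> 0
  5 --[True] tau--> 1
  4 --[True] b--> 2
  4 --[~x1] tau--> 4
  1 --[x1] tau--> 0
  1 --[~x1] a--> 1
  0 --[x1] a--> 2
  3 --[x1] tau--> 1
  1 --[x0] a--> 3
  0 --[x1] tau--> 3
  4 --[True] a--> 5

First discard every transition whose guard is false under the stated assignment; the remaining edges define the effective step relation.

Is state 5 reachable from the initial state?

11 transition(s) survive guard evaluation.
L0 = {0}
L1 = {2,3}  cumulative {0,2,3}
L2 = {1}  cumulative {0,1,2,3}
L3 = {4}  cumulative {0,1,2,3,4}
L4 = {5}  cumulative {0,1,2,3,4,5}
R = {0,1,2,3,4,5}
Path to 5: tau·tau·a·a

Answer: REACHABLE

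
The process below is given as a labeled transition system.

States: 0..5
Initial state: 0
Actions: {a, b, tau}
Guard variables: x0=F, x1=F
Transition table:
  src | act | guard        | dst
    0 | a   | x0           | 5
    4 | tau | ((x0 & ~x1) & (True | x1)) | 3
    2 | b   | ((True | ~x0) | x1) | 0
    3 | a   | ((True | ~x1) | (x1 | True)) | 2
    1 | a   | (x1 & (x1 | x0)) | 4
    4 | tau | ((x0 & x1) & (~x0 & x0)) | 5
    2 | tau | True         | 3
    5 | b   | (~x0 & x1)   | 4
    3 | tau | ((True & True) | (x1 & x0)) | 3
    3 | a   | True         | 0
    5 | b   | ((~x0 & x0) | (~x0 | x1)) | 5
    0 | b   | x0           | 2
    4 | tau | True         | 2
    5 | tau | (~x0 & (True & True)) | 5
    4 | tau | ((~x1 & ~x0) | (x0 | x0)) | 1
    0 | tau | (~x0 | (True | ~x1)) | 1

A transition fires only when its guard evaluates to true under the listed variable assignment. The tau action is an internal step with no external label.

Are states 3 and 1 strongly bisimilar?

Bisimulation quotient by refinement:
  π0 = {{0,1,2,3,4,5}}
  π1 = {{0,4},{1},{2,5},{3}}
  π2 = {{0},{1},{2},{3},{4},{5}}
stable after 3 split(s): 6 block(s)
class of 3: {3}; class of 1: {1}

Answer: NOT BISIMILAR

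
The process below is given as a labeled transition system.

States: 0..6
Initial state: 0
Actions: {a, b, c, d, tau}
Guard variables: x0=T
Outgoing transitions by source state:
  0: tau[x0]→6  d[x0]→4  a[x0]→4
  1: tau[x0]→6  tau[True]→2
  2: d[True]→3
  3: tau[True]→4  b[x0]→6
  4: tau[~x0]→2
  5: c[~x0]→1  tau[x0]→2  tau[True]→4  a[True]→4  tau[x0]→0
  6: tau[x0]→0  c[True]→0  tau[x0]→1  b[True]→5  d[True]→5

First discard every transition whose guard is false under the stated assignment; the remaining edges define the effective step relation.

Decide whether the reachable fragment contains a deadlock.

Answer: DEADLOCK at state 4

Analysis:
R = {0,1,2,3,4,5,6}
  0: a→4  d→4  tau→6  [deg 3]
  1: tau→2  tau→6  [deg 2]
  2: d→3  [deg 1]
  3: b→6  tau→4  [deg 2]
  4: ∅  [deadlock]
  5: a→4  tau→0  tau→2  tau→4  [deg 4]
  6: b→5  c→0  d→5  tau→0  tau→1  [deg 5]
Path to 4: d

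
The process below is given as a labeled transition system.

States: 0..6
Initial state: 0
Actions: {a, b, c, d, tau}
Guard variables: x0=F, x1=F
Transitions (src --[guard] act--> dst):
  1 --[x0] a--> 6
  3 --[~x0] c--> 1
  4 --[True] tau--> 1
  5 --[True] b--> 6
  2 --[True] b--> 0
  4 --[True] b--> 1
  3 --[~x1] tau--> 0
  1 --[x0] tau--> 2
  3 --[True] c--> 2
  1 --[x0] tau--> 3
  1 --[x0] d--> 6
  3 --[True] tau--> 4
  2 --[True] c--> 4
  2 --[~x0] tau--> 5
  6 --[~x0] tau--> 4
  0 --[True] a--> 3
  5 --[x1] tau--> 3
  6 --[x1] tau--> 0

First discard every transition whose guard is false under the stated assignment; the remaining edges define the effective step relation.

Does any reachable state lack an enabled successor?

R = {0,1,2,3,4,5,6}
  0: a→3  [1 out]
  1: ∅  [deadlock]
  2: b→0  c→4  tau→5  [3 out]
  3: c→1  c→2  tau→0  tau→4  [4 out]
  4: b→1  tau→1  [2 out]
  5: b→6  [1 out]
  6: tau→4  [1 out]
witness 1: a·c

Answer: DEADLOCK at state 1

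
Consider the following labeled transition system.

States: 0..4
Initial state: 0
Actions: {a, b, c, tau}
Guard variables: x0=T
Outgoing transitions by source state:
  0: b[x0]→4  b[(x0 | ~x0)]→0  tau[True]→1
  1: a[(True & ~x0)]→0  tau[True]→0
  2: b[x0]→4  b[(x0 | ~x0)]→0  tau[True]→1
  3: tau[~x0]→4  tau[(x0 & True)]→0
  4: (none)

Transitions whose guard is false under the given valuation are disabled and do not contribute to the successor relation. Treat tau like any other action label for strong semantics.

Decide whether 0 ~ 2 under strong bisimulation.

Bisimulation quotient by refinement:
  round 0: {{0,1,2,3,4}}
  round 1: {{0,2},{1,3},{4}}
3 equivalence class(es) (converged in 2)
class of 0: {0,2}; class of 2: {0,2}

Answer: BISIMILAR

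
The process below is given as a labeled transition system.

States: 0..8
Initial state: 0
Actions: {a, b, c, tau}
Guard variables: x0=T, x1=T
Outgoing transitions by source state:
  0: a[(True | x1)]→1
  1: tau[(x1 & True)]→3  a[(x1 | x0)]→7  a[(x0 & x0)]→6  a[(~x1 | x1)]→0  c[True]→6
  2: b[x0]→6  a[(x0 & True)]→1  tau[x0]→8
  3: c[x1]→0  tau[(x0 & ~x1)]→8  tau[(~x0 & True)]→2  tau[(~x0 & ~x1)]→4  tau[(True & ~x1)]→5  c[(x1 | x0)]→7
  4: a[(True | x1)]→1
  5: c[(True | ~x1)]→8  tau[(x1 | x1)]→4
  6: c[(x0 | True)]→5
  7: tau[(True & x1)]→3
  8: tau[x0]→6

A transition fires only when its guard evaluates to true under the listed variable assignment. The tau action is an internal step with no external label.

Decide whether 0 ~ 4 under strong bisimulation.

Bisimulation quotient by refinement:
  π0 = {{0,1,2,3,4,5,6,7,8}}
  π1 = {{0,4},{1},{2},{3,6},{5},{7,8}}
  π2 = {{0,4},{1},{2},{3},{5},{6},{7,8}}
  π3 = {{0,4},{1},{2},{3},{5},{6},{7},{8}}
8 equivalence class(es) (converged in 4)
class of 0: {0,4}; class of 4: {0,4}

Answer: BISIMILAR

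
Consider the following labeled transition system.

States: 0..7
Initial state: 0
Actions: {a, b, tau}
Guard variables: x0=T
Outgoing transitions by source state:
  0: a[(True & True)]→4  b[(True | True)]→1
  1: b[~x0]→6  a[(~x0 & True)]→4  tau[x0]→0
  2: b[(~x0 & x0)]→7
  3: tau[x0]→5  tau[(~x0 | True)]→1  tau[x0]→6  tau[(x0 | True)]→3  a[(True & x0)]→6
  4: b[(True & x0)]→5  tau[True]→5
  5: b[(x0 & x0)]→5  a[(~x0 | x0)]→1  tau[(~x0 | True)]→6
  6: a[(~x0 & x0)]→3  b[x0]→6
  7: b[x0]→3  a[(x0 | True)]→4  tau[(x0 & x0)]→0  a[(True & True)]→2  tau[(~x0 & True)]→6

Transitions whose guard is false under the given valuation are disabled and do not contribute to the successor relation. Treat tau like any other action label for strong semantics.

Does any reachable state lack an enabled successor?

Reachable = {0,1,4,5,6}
  0: a→4  b→1  [deg 2]
  1: tau→0  [deg 1]
  4: b→5  tau→5  [deg 2]
  5: a→1  b→5  tau→6  [deg 3]
  6: b→6  [deg 1]

Answer: DEADLOCK-FREE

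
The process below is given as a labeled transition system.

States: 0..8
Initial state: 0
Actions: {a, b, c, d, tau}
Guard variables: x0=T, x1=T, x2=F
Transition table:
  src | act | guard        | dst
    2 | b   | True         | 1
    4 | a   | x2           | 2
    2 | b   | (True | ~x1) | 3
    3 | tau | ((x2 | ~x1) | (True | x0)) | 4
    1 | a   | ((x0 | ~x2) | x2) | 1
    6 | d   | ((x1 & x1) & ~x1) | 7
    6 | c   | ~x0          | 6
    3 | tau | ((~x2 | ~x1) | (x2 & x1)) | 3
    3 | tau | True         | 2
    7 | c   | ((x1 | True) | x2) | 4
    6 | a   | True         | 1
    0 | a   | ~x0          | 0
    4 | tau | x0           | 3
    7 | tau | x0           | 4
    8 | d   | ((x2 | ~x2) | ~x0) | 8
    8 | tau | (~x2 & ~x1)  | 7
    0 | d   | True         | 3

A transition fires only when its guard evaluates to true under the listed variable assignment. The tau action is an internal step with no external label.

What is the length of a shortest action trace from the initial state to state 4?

Layered search for 4:
  Layer 0: {0}
  Layer 1: {3}
  Layer 2: {2,4}
4 enters at depth 2; path d·tau

Answer: 2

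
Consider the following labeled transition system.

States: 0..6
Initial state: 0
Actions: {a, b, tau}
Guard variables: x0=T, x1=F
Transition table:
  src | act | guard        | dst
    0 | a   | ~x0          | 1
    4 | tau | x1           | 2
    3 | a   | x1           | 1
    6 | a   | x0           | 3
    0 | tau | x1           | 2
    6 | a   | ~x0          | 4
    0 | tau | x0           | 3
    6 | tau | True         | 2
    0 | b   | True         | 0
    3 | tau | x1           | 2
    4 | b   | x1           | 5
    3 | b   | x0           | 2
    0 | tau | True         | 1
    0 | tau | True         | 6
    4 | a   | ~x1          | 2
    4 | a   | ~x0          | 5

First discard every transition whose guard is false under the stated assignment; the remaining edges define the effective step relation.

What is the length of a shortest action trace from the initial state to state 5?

BFS to 5:
  depth 0: {0}
  depth 1: {1,3,6}
  depth 2: {2}
5 never appears.

Answer: UNREACHABLE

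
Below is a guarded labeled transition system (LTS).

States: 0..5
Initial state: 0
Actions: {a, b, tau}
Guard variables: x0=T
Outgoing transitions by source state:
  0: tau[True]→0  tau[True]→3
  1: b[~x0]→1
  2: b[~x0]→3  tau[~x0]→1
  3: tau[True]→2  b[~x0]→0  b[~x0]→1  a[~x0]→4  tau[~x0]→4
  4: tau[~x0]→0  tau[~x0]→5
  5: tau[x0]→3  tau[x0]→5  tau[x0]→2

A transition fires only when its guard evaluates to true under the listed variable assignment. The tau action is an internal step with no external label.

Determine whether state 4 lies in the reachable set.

Answer: UNREACHABLE

Trace:
After dropping false guards: 6 live edges.
depth 0: {0}
depth 1: {3}  total {0,3}
depth 2: {2}  total {0,2,3}
Reachable = {0,2,3}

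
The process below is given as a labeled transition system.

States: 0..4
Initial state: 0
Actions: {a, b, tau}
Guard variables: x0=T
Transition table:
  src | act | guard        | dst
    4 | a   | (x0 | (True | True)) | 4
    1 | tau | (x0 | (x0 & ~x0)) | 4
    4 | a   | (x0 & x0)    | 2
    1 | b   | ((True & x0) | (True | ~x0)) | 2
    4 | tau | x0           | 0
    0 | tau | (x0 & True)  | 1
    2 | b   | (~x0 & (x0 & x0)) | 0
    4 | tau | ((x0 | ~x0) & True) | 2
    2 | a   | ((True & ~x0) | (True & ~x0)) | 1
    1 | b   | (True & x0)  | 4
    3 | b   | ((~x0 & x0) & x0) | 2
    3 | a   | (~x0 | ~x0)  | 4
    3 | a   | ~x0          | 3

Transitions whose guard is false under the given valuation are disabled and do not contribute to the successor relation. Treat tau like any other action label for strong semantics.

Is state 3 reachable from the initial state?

8 transition(s) survive guard evaluation.
depth 0: {0}
depth 1: {1}  cumulative {0,1}
depth 2: {2,4}  cumulative {0,1,2,4}
Reach set: {0,1,2,4}

Answer: UNREACHABLE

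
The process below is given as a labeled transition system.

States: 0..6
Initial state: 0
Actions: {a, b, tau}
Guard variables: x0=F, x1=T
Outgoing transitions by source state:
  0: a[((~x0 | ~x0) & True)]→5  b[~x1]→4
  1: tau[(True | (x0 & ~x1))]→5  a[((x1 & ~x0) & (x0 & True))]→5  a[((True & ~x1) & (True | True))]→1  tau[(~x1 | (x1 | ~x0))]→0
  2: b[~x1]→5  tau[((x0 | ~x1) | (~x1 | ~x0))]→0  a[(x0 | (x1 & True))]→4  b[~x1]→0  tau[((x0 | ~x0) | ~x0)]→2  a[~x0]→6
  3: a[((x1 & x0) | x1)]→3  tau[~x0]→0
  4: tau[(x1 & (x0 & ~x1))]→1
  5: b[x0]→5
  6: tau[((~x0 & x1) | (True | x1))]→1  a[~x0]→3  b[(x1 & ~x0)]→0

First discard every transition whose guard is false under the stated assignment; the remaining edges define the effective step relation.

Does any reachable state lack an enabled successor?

R = {0,5}
  0: a→5  [1 exit(s)]
  5: ∅  [deadlock]
Path to 5: a

Answer: DEADLOCK at state 5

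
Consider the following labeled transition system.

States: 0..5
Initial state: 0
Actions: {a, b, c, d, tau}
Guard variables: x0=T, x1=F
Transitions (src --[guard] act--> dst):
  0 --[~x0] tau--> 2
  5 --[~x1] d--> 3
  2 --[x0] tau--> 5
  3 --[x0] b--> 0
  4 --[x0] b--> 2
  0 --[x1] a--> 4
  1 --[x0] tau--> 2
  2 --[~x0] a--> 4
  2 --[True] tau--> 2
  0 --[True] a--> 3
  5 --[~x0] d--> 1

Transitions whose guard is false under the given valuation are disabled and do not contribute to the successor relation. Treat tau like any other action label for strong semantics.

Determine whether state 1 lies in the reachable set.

Answer: UNREACHABLE

Working:
7 transition(s) survive guard evaluation.
depth 0: {0}
depth 1: {3}  total {0,3}
Reach set: {0,3}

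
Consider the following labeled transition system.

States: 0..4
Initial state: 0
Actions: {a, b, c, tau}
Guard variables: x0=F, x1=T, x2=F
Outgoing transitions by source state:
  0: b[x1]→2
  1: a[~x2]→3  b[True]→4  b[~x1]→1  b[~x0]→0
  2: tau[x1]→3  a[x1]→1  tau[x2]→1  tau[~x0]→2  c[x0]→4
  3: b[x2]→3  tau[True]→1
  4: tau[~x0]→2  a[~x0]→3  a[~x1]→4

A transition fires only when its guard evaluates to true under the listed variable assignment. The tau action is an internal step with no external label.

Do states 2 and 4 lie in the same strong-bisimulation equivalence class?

Compute ~ classes (split until stable):
  round 0: {{0,1,2,3,4}}
  round 1: {{0},{1},{2,4},{3}}
  round 2: {{0},{1},{2},{3},{4}}
stable after 3 split(s): 5 block(s)
[2]={2}  [4]={4}

Answer: NOT BISIMILAR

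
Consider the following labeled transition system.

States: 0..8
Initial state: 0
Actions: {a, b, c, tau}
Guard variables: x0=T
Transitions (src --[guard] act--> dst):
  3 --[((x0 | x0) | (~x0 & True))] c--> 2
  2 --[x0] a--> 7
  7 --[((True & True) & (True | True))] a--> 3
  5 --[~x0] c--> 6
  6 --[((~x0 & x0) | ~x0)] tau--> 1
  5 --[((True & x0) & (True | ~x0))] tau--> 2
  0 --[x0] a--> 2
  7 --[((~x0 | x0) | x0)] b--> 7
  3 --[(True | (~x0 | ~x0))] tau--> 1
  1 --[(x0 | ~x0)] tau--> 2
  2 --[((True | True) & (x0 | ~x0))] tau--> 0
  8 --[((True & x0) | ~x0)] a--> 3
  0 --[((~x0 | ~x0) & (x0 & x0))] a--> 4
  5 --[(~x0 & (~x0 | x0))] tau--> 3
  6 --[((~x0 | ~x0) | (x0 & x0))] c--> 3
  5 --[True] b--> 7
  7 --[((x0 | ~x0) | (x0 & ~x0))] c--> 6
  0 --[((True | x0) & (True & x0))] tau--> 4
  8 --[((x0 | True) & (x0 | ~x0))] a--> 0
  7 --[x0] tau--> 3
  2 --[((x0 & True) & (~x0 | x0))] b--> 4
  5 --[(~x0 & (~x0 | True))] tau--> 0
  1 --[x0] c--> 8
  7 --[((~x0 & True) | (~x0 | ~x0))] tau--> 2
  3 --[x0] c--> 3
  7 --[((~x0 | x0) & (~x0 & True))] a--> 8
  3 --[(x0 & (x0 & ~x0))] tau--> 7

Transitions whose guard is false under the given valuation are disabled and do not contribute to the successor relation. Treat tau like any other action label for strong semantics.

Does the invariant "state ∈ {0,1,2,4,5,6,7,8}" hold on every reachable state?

Answer: INVARIANT VIOLATED at state 3

Analysis:
Safe = {0,1,2,4,5,6,7,8}
R = {0,1,2,3,4,6,7,8}
  0: ok
  1: ok
  2: ok
  3: outside
  4: ok
  6: ok
  7: ok
  8: ok
counterexample path to 3: a·a·a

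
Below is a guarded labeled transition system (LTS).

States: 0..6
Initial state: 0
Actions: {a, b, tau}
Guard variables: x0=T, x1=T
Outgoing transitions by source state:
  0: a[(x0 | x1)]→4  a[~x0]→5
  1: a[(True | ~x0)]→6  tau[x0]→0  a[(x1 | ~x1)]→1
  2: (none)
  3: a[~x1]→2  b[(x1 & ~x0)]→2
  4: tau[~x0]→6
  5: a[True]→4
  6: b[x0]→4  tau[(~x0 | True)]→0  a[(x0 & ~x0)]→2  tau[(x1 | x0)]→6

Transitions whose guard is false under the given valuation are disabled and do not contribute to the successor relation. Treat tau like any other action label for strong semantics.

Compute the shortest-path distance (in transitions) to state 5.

Breadth-first toward 5:
  L0 = {0}
  L1 = {4}
5 never appears.

Answer: UNREACHABLE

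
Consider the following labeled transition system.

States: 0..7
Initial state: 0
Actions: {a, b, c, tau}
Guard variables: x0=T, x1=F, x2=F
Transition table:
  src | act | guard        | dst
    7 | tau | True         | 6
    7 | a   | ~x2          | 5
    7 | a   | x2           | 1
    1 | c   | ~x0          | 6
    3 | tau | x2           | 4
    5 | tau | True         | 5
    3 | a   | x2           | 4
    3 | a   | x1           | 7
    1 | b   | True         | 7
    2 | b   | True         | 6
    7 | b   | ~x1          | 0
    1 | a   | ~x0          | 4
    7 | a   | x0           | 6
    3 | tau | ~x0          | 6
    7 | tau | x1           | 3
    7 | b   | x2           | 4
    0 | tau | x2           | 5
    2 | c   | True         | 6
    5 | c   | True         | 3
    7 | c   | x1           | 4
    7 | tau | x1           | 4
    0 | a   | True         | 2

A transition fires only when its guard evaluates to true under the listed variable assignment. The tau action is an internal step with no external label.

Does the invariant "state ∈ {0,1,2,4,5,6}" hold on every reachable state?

Inv-set: {0,1,2,4,5,6}
R = {0,2,6}
  0: ok
  2: ok
  6: ok

Answer: INVARIANT HOLDS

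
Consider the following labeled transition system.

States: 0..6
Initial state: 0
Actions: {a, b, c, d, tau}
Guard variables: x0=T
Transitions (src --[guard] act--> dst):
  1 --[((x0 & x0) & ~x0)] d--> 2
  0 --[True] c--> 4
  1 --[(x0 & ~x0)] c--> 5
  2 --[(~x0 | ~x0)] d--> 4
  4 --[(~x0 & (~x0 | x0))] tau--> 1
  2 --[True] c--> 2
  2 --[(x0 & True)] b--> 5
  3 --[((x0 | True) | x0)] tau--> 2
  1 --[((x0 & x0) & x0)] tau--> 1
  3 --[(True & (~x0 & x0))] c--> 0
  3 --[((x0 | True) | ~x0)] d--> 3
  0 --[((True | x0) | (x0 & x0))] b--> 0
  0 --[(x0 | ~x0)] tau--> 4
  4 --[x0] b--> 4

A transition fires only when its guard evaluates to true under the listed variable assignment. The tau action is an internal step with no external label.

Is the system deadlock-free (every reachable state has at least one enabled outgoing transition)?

Reachable = {0,4}
  0: b→0  c→4  tau→4  [3 exit(s)]
  4: b→4  [1 exit(s)]

Answer: DEADLOCK-FREE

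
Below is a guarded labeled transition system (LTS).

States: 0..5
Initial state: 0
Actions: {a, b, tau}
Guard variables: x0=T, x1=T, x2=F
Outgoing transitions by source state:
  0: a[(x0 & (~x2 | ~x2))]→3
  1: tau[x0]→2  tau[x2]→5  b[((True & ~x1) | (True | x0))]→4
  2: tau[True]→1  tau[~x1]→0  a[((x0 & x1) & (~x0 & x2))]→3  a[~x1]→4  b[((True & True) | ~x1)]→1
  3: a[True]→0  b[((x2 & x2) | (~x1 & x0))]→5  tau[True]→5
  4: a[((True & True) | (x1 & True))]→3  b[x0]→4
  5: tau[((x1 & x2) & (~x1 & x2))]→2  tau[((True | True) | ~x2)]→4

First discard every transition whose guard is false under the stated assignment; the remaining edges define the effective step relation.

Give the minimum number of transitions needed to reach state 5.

BFS to 5:
  depth 0: {0}
  depth 1: {3}
  depth 2: {5}
first hit 5 at d=2 via a·tau

Answer: 2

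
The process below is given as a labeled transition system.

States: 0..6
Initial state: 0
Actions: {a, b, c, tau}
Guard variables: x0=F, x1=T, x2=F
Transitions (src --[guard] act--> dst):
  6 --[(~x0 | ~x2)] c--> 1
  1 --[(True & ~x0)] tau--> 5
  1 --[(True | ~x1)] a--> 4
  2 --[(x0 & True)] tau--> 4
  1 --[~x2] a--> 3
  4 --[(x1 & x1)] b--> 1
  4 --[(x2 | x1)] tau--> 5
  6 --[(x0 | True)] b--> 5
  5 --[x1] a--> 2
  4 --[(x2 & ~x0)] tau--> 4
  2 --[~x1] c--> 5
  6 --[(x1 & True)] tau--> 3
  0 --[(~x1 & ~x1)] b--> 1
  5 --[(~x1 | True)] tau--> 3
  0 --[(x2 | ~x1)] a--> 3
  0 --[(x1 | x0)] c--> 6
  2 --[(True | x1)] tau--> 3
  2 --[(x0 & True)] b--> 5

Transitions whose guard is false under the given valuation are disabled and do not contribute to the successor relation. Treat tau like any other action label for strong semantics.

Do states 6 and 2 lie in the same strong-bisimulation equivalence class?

Answer: NOT BISIMILAR

Working:
Refine partition for ~:
  π0 = {{0,1,2,3,4,5,6}}
  π1 = {{0},{1,5},{2},{3},{4},{6}}
  π2 = {{0},{1},{2},{3},{4},{5},{6}}
7 equivalence class(es) (converged in 3)
[6]={6}  [2]={2}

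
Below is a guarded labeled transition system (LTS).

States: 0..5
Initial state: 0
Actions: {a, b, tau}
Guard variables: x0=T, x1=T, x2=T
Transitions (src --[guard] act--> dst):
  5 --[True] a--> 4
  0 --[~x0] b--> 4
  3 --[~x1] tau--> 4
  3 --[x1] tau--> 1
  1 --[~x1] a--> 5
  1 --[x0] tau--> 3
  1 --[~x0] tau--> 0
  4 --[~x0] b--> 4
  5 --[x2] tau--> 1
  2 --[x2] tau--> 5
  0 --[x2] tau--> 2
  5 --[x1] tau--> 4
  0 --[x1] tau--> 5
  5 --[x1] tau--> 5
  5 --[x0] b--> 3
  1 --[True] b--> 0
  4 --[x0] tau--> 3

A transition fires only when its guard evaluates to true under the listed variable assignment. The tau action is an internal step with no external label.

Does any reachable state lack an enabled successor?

Answer: DEADLOCK-FREE

Analysis:
Reach set: {0,1,2,3,4,5}
  0: tau→2  tau→5  [deg 2]
  1: b→0  tau→3  [deg 2]
  2: tau→5  [deg 1]
  3: tau→1  [deg 1]
  4: tau→3  [deg 1]
  5: a→4  b→3  tau→1  tau→4  tau→5  [deg 5]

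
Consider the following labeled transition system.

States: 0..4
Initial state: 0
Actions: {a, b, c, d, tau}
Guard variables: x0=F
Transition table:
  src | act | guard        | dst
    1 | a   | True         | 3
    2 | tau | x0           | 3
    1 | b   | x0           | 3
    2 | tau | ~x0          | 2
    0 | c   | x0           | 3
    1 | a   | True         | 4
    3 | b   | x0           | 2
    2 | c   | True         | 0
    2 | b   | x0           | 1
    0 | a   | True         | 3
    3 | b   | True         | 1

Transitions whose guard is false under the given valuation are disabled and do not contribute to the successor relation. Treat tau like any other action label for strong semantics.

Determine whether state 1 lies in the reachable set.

Answer: REACHABLE

Analysis:
Guard filter leaves 6 enabled edge(s).
L0 = {0}
L1 = {3}  cumulative {0,3}
L2 = {1}  cumulative {0,1,3}
L3 = {4}  cumulative {0,1,3,4}
Reach set: {0,1,3,4}
trace reaching 1: a·b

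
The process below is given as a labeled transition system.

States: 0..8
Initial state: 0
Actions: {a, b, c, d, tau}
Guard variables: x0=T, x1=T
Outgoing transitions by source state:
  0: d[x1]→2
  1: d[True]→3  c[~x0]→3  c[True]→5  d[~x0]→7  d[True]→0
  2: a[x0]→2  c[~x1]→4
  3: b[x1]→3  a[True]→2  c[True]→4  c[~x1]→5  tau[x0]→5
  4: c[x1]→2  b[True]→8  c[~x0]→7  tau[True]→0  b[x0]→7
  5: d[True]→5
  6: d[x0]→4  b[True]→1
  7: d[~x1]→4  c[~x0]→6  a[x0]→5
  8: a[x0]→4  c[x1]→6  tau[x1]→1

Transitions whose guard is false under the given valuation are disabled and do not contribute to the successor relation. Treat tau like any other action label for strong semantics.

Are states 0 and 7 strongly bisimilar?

Answer: NOT BISIMILAR

Working:
Compute ~ classes (split until stable):
  round 0: {{0,1,2,3,4,5,6,7,8}}
  round 1: {{0,5},{1},{2,7},{3},{4},{6},{8}}
  round 2: {{0},{1},{2},{3},{4},{5},{6},{7},{8}}
Fixed point at round 3; 9 class(es).
0∈{0}, 7∈{7}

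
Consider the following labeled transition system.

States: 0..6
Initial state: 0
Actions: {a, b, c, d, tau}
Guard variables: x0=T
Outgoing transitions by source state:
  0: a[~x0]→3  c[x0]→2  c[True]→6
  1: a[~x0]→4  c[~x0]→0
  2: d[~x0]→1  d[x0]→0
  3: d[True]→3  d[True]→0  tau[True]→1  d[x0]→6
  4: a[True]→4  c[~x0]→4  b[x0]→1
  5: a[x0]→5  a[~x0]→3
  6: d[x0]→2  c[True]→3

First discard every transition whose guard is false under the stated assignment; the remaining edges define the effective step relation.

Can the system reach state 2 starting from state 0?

After dropping false guards: 12 live edges.
depth 0: {0}
depth 1: {2,6}  cumulative {0,2,6}
depth 2: {3}  cumulative {0,2,3,6}
depth 3: {1}  cumulative {0,1,2,3,6}
Reachable = {0,1,2,3,6}
trace reaching 2: c

Answer: REACHABLE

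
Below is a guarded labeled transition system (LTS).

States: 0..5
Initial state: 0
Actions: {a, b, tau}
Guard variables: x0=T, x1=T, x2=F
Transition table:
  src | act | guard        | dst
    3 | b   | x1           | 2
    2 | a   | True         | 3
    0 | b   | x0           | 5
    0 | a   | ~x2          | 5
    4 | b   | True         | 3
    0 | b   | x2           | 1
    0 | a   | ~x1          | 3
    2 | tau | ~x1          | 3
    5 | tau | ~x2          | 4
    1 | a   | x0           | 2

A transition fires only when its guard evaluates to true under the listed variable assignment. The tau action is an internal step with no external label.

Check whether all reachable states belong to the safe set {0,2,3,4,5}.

Allowed set {0,2,3,4,5}
R = {0,2,3,4,5}
  0: safe
  2: safe
  3: safe
  4: safe
  5: safe

Answer: INVARIANT HOLDS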